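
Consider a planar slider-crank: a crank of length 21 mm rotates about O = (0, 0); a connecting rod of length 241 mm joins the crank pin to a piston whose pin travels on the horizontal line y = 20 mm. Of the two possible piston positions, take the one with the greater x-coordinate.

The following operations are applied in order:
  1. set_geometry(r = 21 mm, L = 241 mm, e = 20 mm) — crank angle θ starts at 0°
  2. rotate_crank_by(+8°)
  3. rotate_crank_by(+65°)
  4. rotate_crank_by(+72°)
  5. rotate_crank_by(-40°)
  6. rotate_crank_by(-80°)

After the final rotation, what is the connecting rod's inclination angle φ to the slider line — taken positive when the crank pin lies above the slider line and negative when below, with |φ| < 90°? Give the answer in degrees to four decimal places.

set_geometry: r = 21 mm, L = 241 mm, e = 20 mm; θ ← 0°
rotate_crank_by(+8°): θ ← 0° +8° = 8°
rotate_crank_by(+65°): θ ← 8° +65° = 73°
rotate_crank_by(+72°): θ ← 73° +72° = 145°
rotate_crank_by(-40°): θ ← 145° -40° = 105°
rotate_crank_by(-80°): θ ← 105° -80° = 25°
crank pin P = (r cos θ, r sin θ) = (19.032464, 8.874983)
h = r sin θ − e = 8.874983 − 20 = -11.125017
sin φ = h / L = -11.125017 / 241 = -0.04616189
φ = arcsin(-0.04616189) = -2.645822°

-2.6458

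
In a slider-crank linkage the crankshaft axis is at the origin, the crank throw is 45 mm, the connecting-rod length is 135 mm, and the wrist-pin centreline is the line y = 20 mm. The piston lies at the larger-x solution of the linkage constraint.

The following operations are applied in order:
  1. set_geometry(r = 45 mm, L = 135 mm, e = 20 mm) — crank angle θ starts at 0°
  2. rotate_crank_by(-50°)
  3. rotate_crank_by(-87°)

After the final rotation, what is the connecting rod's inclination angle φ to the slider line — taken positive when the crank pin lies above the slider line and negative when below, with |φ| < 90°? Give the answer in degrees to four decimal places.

-22.0540

set_geometry: r = 45 mm, L = 135 mm, e = 20 mm; θ ← 0°
rotate_crank_by(-50°): θ ← 0° -50° = -50°
rotate_crank_by(-87°): θ ← -50° -87° = -137°
crank pin P = (r cos θ, r sin θ) = (-32.910917, -30.689926)
h = r sin θ − e = -30.689926 − 20 = -50.689926
sin φ = h / L = -50.689926 / 135 = -0.37548093
φ = arcsin(-0.37548093) = -22.054041°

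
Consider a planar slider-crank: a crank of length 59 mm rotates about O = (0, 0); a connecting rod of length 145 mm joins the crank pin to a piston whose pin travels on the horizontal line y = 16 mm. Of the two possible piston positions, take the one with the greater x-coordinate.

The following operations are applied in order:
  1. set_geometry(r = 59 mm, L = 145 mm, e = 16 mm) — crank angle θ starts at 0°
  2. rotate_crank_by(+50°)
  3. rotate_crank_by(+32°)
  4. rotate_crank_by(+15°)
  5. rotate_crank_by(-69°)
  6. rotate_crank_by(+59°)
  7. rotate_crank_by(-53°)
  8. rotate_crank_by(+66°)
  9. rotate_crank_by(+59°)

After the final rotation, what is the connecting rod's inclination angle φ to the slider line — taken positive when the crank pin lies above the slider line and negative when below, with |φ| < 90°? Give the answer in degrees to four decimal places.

set_geometry: r = 59 mm, L = 145 mm, e = 16 mm; θ ← 0°
rotate_crank_by(+50°): θ ← 0° +50° = 50°
rotate_crank_by(+32°): θ ← 50° +32° = 82°
rotate_crank_by(+15°): θ ← 82° +15° = 97°
rotate_crank_by(-69°): θ ← 97° -69° = 28°
rotate_crank_by(+59°): θ ← 28° +59° = 87°
rotate_crank_by(-53°): θ ← 87° -53° = 34°
rotate_crank_by(+66°): θ ← 34° +66° = 100°
rotate_crank_by(+59°): θ ← 100° +59° = 159°
crank pin P = (r cos θ, r sin θ) = (-55.081245, 21.143709)
h = r sin θ − e = 21.143709 − 16 = 5.143709
sin φ = h / L = 5.143709 / 145 = 0.03547386
φ = arcsin(0.03547386) = 2.032929°

2.0329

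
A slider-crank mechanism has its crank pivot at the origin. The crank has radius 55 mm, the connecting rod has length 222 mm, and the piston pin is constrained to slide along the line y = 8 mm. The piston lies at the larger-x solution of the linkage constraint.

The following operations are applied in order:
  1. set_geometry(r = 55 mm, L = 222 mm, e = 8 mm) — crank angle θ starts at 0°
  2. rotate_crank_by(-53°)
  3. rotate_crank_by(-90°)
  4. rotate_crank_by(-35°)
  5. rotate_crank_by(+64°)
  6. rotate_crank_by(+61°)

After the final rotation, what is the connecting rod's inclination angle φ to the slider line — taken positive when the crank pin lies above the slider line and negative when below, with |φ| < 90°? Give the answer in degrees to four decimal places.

set_geometry: r = 55 mm, L = 222 mm, e = 8 mm; θ ← 0°
rotate_crank_by(-53°): θ ← 0° -53° = -53°
rotate_crank_by(-90°): θ ← -53° -90° = -143°
rotate_crank_by(-35°): θ ← -143° -35° = -178°
rotate_crank_by(+64°): θ ← -178° +64° = -114°
rotate_crank_by(+61°): θ ← -114° +61° = -53°
crank pin P = (r cos θ, r sin θ) = (33.099826, -43.924953)
h = r sin θ − e = -43.924953 − 8 = -51.924953
sin φ = h / L = -51.924953 / 222 = -0.23389618
φ = arcsin(-0.23389618) = -13.526566°

-13.5266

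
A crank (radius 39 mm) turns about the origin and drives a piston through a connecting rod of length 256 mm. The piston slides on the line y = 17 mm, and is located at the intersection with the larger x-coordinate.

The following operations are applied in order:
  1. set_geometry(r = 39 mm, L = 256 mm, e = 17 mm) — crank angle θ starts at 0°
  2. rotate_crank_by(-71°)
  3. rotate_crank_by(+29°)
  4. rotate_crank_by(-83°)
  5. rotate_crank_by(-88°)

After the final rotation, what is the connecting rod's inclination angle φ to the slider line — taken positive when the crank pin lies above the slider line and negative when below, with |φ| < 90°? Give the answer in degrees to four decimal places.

0.9492

set_geometry: r = 39 mm, L = 256 mm, e = 17 mm; θ ← 0°
rotate_crank_by(-71°): θ ← 0° -71° = -71°
rotate_crank_by(+29°): θ ← -71° +29° = -42°
rotate_crank_by(-83°): θ ← -42° -83° = -125°
rotate_crank_by(-88°): θ ← -125° -88° = -213°
crank pin P = (r cos θ, r sin θ) = (-32.708152, 21.240922)
h = r sin θ − e = 21.240922 − 17 = 4.240922
sin φ = h / L = 4.240922 / 256 = 0.01656610
φ = arcsin(0.01656610) = 0.949211°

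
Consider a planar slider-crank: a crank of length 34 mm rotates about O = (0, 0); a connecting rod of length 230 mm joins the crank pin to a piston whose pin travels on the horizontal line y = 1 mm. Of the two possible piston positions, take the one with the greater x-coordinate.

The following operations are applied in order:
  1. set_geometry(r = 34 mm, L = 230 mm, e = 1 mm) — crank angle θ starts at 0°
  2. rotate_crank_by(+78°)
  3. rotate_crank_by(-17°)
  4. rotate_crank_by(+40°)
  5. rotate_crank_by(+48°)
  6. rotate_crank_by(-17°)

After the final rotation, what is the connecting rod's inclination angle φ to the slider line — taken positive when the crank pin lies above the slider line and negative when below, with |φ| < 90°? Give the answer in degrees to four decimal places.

set_geometry: r = 34 mm, L = 230 mm, e = 1 mm; θ ← 0°
rotate_crank_by(+78°): θ ← 0° +78° = 78°
rotate_crank_by(-17°): θ ← 78° -17° = 61°
rotate_crank_by(+40°): θ ← 61° +40° = 101°
rotate_crank_by(+48°): θ ← 101° +48° = 149°
rotate_crank_by(-17°): θ ← 149° -17° = 132°
crank pin P = (r cos θ, r sin θ) = (-22.750441, 25.266924)
h = r sin θ − e = 25.266924 − 1 = 24.266924
sin φ = h / L = 24.266924 / 230 = 0.10550837
φ = arcsin(0.10550837) = 6.056456°

6.0565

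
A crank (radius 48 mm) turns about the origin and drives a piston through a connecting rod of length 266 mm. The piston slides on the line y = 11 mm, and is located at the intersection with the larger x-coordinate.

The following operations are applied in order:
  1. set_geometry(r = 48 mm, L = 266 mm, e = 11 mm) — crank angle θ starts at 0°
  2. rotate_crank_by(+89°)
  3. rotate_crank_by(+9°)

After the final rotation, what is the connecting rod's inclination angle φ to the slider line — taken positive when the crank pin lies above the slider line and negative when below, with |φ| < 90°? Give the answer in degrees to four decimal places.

set_geometry: r = 48 mm, L = 266 mm, e = 11 mm; θ ← 0°
rotate_crank_by(+89°): θ ← 0° +89° = 89°
rotate_crank_by(+9°): θ ← 89° +9° = 98°
crank pin P = (r cos θ, r sin θ) = (-6.680309, 47.532867)
h = r sin θ − e = 47.532867 − 11 = 36.532867
sin φ = h / L = 36.532867 / 266 = 0.13734161
φ = arcsin(0.13734161) = 7.894046°

7.8940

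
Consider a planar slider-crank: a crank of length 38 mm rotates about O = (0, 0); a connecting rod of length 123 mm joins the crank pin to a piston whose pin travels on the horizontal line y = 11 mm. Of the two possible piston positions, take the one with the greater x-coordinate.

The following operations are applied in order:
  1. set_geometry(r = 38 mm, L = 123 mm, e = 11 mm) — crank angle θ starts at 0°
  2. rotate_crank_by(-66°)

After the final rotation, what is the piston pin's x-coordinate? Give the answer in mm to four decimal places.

129.6451

set_geometry: r = 38 mm, L = 123 mm, e = 11 mm; θ ← 0°
rotate_crank_by(-66°): θ ← 0° -66° = -66°
crank pin P = (r cos θ, r sin θ) = (15.455992, -34.714727)
h = r sin θ − e = -34.714727 − 11 = -45.714727
x = r cos θ + √(L² − h²) = 15.455992 + √(15129.0 − 2089.8363) = 15.455992 + 114.189158 = 129.645150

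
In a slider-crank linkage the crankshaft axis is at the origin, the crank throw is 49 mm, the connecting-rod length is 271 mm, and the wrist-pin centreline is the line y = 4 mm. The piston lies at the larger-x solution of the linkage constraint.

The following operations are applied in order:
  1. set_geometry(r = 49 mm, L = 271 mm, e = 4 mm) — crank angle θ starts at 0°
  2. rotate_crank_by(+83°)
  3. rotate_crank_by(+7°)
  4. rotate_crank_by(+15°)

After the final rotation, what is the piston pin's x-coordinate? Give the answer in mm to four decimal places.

254.8314

set_geometry: r = 49 mm, L = 271 mm, e = 4 mm; θ ← 0°
rotate_crank_by(+83°): θ ← 0° +83° = 83°
rotate_crank_by(+7°): θ ← 83° +7° = 90°
rotate_crank_by(+15°): θ ← 90° +15° = 105°
crank pin P = (r cos θ, r sin θ) = (-12.682133, 47.330365)
h = r sin θ − e = 47.330365 − 4 = 43.330365
x = r cos θ + √(L² − h²) = -12.682133 + √(73441.0 − 1877.5206) = -12.682133 + 267.513513 = 254.831379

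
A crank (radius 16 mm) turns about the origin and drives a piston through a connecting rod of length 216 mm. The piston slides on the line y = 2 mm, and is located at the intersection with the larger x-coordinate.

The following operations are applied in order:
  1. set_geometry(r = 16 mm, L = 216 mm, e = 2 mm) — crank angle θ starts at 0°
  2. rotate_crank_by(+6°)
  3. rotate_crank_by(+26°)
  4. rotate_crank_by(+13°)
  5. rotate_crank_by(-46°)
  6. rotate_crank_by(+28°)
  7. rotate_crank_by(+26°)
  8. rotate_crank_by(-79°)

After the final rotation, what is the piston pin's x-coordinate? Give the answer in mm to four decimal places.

set_geometry: r = 16 mm, L = 216 mm, e = 2 mm; θ ← 0°
rotate_crank_by(+6°): θ ← 0° +6° = 6°
rotate_crank_by(+26°): θ ← 6° +26° = 32°
rotate_crank_by(+13°): θ ← 32° +13° = 45°
rotate_crank_by(-46°): θ ← 45° -46° = -1°
rotate_crank_by(+28°): θ ← -1° +28° = 27°
rotate_crank_by(+26°): θ ← 27° +26° = 53°
rotate_crank_by(-79°): θ ← 53° -79° = -26°
crank pin P = (r cos θ, r sin θ) = (14.380705, -7.013938)
h = r sin θ − e = -7.013938 − 2 = -9.013938
x = r cos θ + √(L² − h²) = 14.380705 + √(46656.0 − 81.2511) = 14.380705 + 215.811837 = 230.192542

230.1925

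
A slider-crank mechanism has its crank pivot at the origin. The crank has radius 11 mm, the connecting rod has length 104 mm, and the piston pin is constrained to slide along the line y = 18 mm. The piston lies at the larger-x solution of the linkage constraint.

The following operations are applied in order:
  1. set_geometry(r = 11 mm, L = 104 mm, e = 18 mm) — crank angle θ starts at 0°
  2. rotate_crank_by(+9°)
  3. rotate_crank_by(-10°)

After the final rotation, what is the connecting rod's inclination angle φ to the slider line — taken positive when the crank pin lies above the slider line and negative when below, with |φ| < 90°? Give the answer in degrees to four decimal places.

set_geometry: r = 11 mm, L = 104 mm, e = 18 mm; θ ← 0°
rotate_crank_by(+9°): θ ← 0° +9° = 9°
rotate_crank_by(-10°): θ ← 9° -10° = -1°
crank pin P = (r cos θ, r sin θ) = (10.998325, -0.191976)
h = r sin θ − e = -0.191976 − 18 = -18.191976
sin φ = h / L = -18.191976 / 104 = -0.17492285
φ = arcsin(-0.17492285) = -10.074169°

-10.0742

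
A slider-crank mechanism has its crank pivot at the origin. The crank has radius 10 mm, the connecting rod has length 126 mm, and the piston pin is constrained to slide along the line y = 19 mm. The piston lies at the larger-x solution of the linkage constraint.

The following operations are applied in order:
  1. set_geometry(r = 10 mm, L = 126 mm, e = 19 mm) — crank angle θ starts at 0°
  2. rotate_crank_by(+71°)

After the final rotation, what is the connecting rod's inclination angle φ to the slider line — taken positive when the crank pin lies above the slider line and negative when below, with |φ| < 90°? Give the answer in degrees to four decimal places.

set_geometry: r = 10 mm, L = 126 mm, e = 19 mm; θ ← 0°
rotate_crank_by(+71°): θ ← 0° +71° = 71°
crank pin P = (r cos θ, r sin θ) = (3.255682, 9.455186)
h = r sin θ − e = 9.455186 − 19 = -9.544814
sin φ = h / L = -9.544814 / 126 = -0.07575249
φ = arcsin(-0.07575249) = -4.344460°

-4.3445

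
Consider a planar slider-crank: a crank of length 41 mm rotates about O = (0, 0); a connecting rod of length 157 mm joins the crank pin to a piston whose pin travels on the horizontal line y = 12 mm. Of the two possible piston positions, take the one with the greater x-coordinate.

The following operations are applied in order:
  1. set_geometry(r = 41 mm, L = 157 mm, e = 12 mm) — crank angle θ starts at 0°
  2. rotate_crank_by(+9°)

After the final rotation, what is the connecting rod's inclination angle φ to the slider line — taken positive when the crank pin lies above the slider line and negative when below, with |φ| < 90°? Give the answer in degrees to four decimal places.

set_geometry: r = 41 mm, L = 157 mm, e = 12 mm; θ ← 0°
rotate_crank_by(+9°): θ ← 0° +9° = 9°
crank pin P = (r cos θ, r sin θ) = (40.495222, 6.413813)
h = r sin θ − e = 6.413813 − 12 = -5.586187
sin φ = h / L = -5.586187 / 157 = -0.03558081
φ = arcsin(-0.03558081) = -2.039061°

-2.0391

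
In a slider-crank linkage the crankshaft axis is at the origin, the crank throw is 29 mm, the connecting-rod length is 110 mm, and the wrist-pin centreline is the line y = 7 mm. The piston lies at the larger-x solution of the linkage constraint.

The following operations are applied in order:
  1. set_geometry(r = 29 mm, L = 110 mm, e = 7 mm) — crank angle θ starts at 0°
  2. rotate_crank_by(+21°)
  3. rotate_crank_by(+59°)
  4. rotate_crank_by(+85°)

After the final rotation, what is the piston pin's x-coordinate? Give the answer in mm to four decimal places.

81.9870

set_geometry: r = 29 mm, L = 110 mm, e = 7 mm; θ ← 0°
rotate_crank_by(+21°): θ ← 0° +21° = 21°
rotate_crank_by(+59°): θ ← 21° +59° = 80°
rotate_crank_by(+85°): θ ← 80° +85° = 165°
crank pin P = (r cos θ, r sin θ) = (-28.011849, 7.505752)
h = r sin θ − e = 7.505752 − 7 = 0.505752
x = r cos θ + √(L² − h²) = -28.011849 + √(12100.0 − 0.2558) = -28.011849 + 109.998837 = 81.986988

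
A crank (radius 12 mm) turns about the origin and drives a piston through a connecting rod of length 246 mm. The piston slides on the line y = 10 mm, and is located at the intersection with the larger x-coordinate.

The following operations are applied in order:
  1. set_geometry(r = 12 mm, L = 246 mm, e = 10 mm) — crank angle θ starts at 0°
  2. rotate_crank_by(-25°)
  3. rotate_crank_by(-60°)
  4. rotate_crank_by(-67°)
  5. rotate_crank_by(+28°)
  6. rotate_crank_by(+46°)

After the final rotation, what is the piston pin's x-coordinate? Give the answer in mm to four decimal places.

247.5326

set_geometry: r = 12 mm, L = 246 mm, e = 10 mm; θ ← 0°
rotate_crank_by(-25°): θ ← 0° -25° = -25°
rotate_crank_by(-60°): θ ← -25° -60° = -85°
rotate_crank_by(-67°): θ ← -85° -67° = -152°
rotate_crank_by(+28°): θ ← -152° +28° = -124°
rotate_crank_by(+46°): θ ← -124° +46° = -78°
crank pin P = (r cos θ, r sin θ) = (2.494940, -11.737771)
h = r sin θ − e = -11.737771 − 10 = -21.737771
x = r cos θ + √(L² − h²) = 2.494940 + √(60516.0 − 472.5307) = 2.494940 + 245.037690 = 247.532630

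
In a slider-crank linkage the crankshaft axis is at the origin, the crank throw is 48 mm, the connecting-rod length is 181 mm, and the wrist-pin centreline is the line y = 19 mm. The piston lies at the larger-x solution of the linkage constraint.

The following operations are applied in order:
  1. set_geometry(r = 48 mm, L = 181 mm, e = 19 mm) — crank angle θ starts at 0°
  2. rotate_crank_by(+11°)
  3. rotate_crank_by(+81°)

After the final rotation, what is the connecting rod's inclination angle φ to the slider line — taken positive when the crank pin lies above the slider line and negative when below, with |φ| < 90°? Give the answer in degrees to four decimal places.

set_geometry: r = 48 mm, L = 181 mm, e = 19 mm; θ ← 0°
rotate_crank_by(+11°): θ ← 0° +11° = 11°
rotate_crank_by(+81°): θ ← 11° +81° = 92°
crank pin P = (r cos θ, r sin θ) = (-1.675176, 47.970760)
h = r sin θ − e = 47.970760 − 19 = 28.970760
sin φ = h / L = 28.970760 / 181 = 0.16005945
φ = arcsin(0.16005945) = 9.210347°

9.2103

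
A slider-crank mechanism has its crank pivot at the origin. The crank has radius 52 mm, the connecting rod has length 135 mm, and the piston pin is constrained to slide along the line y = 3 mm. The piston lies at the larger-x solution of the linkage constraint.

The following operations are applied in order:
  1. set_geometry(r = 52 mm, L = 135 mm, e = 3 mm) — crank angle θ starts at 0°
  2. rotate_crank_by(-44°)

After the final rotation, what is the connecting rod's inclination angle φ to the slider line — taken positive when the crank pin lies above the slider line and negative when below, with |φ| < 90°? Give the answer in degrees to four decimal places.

set_geometry: r = 52 mm, L = 135 mm, e = 3 mm; θ ← 0°
rotate_crank_by(-44°): θ ← 0° -44° = -44°
crank pin P = (r cos θ, r sin θ) = (37.405670, -36.122235)
h = r sin θ − e = -36.122235 − 3 = -39.122235
sin φ = h / L = -39.122235 / 135 = -0.28979434
φ = arcsin(-0.28979434) = -16.845644°

-16.8456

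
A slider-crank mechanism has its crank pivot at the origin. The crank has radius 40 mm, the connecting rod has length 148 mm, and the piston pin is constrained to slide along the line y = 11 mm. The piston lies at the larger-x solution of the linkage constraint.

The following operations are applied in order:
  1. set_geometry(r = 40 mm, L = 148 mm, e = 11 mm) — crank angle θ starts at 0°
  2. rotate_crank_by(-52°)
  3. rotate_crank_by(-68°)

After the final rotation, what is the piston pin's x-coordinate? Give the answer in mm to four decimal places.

set_geometry: r = 40 mm, L = 148 mm, e = 11 mm; θ ← 0°
rotate_crank_by(-52°): θ ← 0° -52° = -52°
rotate_crank_by(-68°): θ ← -52° -68° = -120°
crank pin P = (r cos θ, r sin θ) = (-20.000000, -34.641016)
h = r sin θ − e = -34.641016 − 11 = -45.641016
x = r cos θ + √(L² − h²) = -20.000000 + √(21904.0 − 2083.1024) = -20.000000 + 140.786710 = 120.786710

120.7867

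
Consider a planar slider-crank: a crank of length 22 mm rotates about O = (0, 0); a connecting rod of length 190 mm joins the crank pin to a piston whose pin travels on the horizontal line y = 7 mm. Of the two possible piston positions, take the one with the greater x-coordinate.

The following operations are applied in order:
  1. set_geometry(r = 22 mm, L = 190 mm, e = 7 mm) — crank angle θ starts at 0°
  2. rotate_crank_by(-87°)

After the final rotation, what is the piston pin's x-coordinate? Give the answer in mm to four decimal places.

188.9298

set_geometry: r = 22 mm, L = 190 mm, e = 7 mm; θ ← 0°
rotate_crank_by(-87°): θ ← 0° -87° = -87°
crank pin P = (r cos θ, r sin θ) = (1.151391, -21.969850)
h = r sin θ − e = -21.969850 − 7 = -28.969850
x = r cos θ + √(L² − h²) = 1.151391 + √(36100.0 − 839.2522) = 1.151391 + 187.778454 = 188.929845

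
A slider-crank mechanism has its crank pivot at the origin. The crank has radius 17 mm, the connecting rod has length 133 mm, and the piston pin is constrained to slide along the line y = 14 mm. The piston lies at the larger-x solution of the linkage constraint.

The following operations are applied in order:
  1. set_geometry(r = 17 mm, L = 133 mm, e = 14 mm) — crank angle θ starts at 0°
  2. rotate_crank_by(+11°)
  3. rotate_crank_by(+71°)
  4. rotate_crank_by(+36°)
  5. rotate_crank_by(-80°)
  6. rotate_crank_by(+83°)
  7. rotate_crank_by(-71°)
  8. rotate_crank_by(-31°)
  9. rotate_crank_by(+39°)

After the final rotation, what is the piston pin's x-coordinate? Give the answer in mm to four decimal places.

set_geometry: r = 17 mm, L = 133 mm, e = 14 mm; θ ← 0°
rotate_crank_by(+11°): θ ← 0° +11° = 11°
rotate_crank_by(+71°): θ ← 11° +71° = 82°
rotate_crank_by(+36°): θ ← 82° +36° = 118°
rotate_crank_by(-80°): θ ← 118° -80° = 38°
rotate_crank_by(+83°): θ ← 38° +83° = 121°
rotate_crank_by(-71°): θ ← 121° -71° = 50°
rotate_crank_by(-31°): θ ← 50° -31° = 19°
rotate_crank_by(+39°): θ ← 19° +39° = 58°
crank pin P = (r cos θ, r sin θ) = (9.008627, 14.416818)
h = r sin θ − e = 14.416818 − 14 = 0.416818
x = r cos θ + √(L² − h²) = 9.008627 + √(17689.0 − 0.1737) = 9.008627 + 132.999347 = 142.007974

142.0080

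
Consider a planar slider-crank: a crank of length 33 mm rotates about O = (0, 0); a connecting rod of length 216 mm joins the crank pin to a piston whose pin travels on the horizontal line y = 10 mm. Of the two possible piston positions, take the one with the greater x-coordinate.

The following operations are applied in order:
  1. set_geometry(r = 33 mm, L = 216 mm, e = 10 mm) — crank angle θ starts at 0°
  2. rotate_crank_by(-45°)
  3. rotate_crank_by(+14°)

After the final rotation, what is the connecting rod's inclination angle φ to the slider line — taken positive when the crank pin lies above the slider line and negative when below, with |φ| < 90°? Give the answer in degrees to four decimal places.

-7.1798

set_geometry: r = 33 mm, L = 216 mm, e = 10 mm; θ ← 0°
rotate_crank_by(-45°): θ ← 0° -45° = -45°
rotate_crank_by(+14°): θ ← -45° +14° = -31°
crank pin P = (r cos θ, r sin θ) = (28.286521, -16.996256)
h = r sin θ − e = -16.996256 − 10 = -26.996256
sin φ = h / L = -26.996256 / 216 = -0.12498267
φ = arcsin(-0.12498267) = -7.179755°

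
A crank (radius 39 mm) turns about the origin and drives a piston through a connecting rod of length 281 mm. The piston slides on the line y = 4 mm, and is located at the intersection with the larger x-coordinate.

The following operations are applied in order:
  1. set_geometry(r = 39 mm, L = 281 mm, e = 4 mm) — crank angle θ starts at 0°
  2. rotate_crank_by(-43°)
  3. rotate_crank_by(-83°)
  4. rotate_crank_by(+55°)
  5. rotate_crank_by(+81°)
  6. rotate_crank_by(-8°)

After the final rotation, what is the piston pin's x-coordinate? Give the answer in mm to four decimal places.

set_geometry: r = 39 mm, L = 281 mm, e = 4 mm; θ ← 0°
rotate_crank_by(-43°): θ ← 0° -43° = -43°
rotate_crank_by(-83°): θ ← -43° -83° = -126°
rotate_crank_by(+55°): θ ← -126° +55° = -71°
rotate_crank_by(+81°): θ ← -71° +81° = 10°
rotate_crank_by(-8°): θ ← 10° -8° = 2°
crank pin P = (r cos θ, r sin θ) = (38.976242, 1.361080)
h = r sin θ − e = 1.361080 − 4 = -2.638920
x = r cos θ + √(L² − h²) = 38.976242 + √(78961.0 − 6.9639) = 38.976242 + 280.987608 = 319.963851

319.9639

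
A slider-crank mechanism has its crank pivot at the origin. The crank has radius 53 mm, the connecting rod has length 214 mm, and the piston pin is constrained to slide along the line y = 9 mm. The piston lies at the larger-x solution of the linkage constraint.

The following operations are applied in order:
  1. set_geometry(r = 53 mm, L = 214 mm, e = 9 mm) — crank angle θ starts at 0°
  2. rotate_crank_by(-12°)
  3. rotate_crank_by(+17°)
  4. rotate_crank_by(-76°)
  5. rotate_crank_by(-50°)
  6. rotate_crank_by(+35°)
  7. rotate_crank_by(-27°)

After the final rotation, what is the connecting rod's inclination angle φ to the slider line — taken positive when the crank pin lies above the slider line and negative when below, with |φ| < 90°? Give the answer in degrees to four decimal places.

set_geometry: r = 53 mm, L = 214 mm, e = 9 mm; θ ← 0°
rotate_crank_by(-12°): θ ← 0° -12° = -12°
rotate_crank_by(+17°): θ ← -12° +17° = 5°
rotate_crank_by(-76°): θ ← 5° -76° = -71°
rotate_crank_by(-50°): θ ← -71° -50° = -121°
rotate_crank_by(+35°): θ ← -121° +35° = -86°
rotate_crank_by(-27°): θ ← -86° -27° = -113°
crank pin P = (r cos θ, r sin θ) = (-20.708750, -48.786757)
h = r sin θ − e = -48.786757 − 9 = -57.786757
sin φ = h / L = -57.786757 / 214 = -0.27003158
φ = arcsin(-0.27003158) = -15.666146°

-15.6661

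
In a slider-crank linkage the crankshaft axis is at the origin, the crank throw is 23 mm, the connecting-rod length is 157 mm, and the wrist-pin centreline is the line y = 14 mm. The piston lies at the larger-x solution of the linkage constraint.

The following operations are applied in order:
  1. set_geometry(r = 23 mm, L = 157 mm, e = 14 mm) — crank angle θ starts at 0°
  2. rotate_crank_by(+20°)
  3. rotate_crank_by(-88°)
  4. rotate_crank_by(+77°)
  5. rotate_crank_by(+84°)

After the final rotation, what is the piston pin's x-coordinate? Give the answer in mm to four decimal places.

155.5399

set_geometry: r = 23 mm, L = 157 mm, e = 14 mm; θ ← 0°
rotate_crank_by(+20°): θ ← 0° +20° = 20°
rotate_crank_by(-88°): θ ← 20° -88° = -68°
rotate_crank_by(+77°): θ ← -68° +77° = 9°
rotate_crank_by(+84°): θ ← 9° +84° = 93°
crank pin P = (r cos θ, r sin θ) = (-1.203727, 22.968479)
h = r sin θ − e = 22.968479 − 14 = 8.968479
x = r cos θ + √(L² − h²) = -1.203727 + √(24649.0 − 80.4336) = -1.203727 + 156.743633 = 155.539906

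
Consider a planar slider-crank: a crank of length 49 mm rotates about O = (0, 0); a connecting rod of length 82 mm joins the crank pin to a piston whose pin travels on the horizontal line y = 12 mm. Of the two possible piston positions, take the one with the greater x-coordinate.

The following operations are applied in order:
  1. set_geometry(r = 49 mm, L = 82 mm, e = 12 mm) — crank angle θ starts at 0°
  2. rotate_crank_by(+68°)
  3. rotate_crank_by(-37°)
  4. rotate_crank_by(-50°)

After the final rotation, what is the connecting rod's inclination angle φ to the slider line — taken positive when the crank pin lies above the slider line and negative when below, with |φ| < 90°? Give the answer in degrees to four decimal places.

-19.9310

set_geometry: r = 49 mm, L = 82 mm, e = 12 mm; θ ← 0°
rotate_crank_by(+68°): θ ← 0° +68° = 68°
rotate_crank_by(-37°): θ ← 68° -37° = 31°
rotate_crank_by(-50°): θ ← 31° -50° = -19°
crank pin P = (r cos θ, r sin θ) = (46.330410, -15.952840)
h = r sin θ − e = -15.952840 − 12 = -27.952840
sin φ = h / L = -27.952840 / 82 = -0.34088829
φ = arcsin(-0.34088829) = -19.931003°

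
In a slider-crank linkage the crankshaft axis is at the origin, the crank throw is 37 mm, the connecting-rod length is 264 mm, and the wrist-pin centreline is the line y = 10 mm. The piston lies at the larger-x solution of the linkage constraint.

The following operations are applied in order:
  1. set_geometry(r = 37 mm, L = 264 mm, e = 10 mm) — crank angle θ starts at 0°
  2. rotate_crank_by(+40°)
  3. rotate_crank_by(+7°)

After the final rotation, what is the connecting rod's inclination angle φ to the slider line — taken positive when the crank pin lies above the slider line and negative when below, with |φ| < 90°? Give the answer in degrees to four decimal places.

3.7051

set_geometry: r = 37 mm, L = 264 mm, e = 10 mm; θ ← 0°
rotate_crank_by(+40°): θ ← 0° +40° = 40°
rotate_crank_by(+7°): θ ← 40° +7° = 47°
crank pin P = (r cos θ, r sin θ) = (25.233939, 27.060087)
h = r sin θ − e = 27.060087 − 10 = 17.060087
sin φ = h / L = 17.060087 / 264 = 0.06462154
φ = arcsin(0.06462154) = 3.705123°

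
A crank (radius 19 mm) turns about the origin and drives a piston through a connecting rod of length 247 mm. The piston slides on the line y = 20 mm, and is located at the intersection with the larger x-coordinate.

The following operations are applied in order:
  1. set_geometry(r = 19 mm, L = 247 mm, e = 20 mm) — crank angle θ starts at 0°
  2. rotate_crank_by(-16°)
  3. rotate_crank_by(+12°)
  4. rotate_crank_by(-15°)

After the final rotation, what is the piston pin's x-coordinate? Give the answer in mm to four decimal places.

263.5729

set_geometry: r = 19 mm, L = 247 mm, e = 20 mm; θ ← 0°
rotate_crank_by(-16°): θ ← 0° -16° = -16°
rotate_crank_by(+12°): θ ← -16° +12° = -4°
rotate_crank_by(-15°): θ ← -4° -15° = -19°
crank pin P = (r cos θ, r sin θ) = (17.964853, -6.185795)
h = r sin θ − e = -6.185795 − 20 = -26.185795
x = r cos θ + √(L² − h²) = 17.964853 + √(61009.0 − 685.6959) = 17.964853 + 245.608029 = 263.572882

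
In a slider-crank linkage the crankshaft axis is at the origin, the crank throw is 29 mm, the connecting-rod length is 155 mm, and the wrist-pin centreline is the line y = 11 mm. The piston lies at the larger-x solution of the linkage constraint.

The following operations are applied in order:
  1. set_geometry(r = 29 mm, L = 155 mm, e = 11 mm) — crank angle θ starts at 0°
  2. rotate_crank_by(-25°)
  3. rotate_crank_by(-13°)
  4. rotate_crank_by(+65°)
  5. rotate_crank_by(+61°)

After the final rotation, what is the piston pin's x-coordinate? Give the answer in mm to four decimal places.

set_geometry: r = 29 mm, L = 155 mm, e = 11 mm; θ ← 0°
rotate_crank_by(-25°): θ ← 0° -25° = -25°
rotate_crank_by(-13°): θ ← -25° -13° = -38°
rotate_crank_by(+65°): θ ← -38° +65° = 27°
rotate_crank_by(+61°): θ ← 27° +61° = 88°
crank pin P = (r cos θ, r sin θ) = (1.012085, 28.982334)
h = r sin θ − e = 28.982334 − 11 = 17.982334
x = r cos θ + √(L² − h²) = 1.012085 + √(24025.0 − 323.3643) = 1.012085 + 153.953355 = 154.965441

154.9654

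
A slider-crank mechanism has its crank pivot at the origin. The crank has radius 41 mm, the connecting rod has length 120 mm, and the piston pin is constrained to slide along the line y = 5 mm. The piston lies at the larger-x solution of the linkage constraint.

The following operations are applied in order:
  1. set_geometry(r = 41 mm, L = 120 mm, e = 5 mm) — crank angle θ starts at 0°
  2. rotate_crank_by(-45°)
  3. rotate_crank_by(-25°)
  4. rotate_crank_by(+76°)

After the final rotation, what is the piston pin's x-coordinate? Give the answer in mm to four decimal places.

set_geometry: r = 41 mm, L = 120 mm, e = 5 mm; θ ← 0°
rotate_crank_by(-45°): θ ← 0° -45° = -45°
rotate_crank_by(-25°): θ ← -45° -25° = -70°
rotate_crank_by(+76°): θ ← -70° +76° = 6°
crank pin P = (r cos θ, r sin θ) = (40.775398, 4.285667)
h = r sin θ − e = 4.285667 − 5 = -0.714333
x = r cos θ + √(L² − h²) = 40.775398 + √(14400.0 − 0.5103) = 40.775398 + 119.997874 = 160.773272

160.7733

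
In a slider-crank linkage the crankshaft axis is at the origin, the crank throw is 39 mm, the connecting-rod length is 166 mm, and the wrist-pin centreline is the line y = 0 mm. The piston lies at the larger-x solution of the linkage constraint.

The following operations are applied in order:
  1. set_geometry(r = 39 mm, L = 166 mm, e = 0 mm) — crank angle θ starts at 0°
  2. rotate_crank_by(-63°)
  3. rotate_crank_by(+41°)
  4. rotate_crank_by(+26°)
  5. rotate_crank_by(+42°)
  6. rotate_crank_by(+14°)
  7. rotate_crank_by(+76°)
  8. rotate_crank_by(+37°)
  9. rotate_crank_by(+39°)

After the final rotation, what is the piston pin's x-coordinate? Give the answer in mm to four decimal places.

131.6346

set_geometry: r = 39 mm, L = 166 mm, e = 0 mm; θ ← 0°
rotate_crank_by(-63°): θ ← 0° -63° = -63°
rotate_crank_by(+41°): θ ← -63° +41° = -22°
rotate_crank_by(+26°): θ ← -22° +26° = 4°
rotate_crank_by(+42°): θ ← 4° +42° = 46°
rotate_crank_by(+14°): θ ← 46° +14° = 60°
rotate_crank_by(+76°): θ ← 60° +76° = 136°
rotate_crank_by(+37°): θ ← 136° +37° = 173°
rotate_crank_by(+39°): θ ← 173° +39° = 212°
crank pin P = (r cos θ, r sin θ) = (-33.073876, -20.666851)
h = r sin θ − e = -20.666851 − 0 = -20.666851
x = r cos θ + √(L² − h²) = -33.073876 + √(27556.0 − 427.1187) = -33.073876 + 164.708474 = 131.634598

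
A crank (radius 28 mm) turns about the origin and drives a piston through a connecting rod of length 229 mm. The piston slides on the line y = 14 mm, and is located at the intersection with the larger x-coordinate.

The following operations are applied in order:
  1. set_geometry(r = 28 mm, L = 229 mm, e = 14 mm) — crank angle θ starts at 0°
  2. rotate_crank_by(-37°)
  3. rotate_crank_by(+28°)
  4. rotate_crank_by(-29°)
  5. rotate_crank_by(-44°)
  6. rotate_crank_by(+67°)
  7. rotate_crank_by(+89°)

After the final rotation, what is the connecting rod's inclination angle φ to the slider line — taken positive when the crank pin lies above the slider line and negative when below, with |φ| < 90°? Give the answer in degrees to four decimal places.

3.2331

set_geometry: r = 28 mm, L = 229 mm, e = 14 mm; θ ← 0°
rotate_crank_by(-37°): θ ← 0° -37° = -37°
rotate_crank_by(+28°): θ ← -37° +28° = -9°
rotate_crank_by(-29°): θ ← -9° -29° = -38°
rotate_crank_by(-44°): θ ← -38° -44° = -82°
rotate_crank_by(+67°): θ ← -82° +67° = -15°
rotate_crank_by(+89°): θ ← -15° +89° = 74°
crank pin P = (r cos θ, r sin θ) = (7.717846, 26.915327)
h = r sin θ − e = 26.915327 − 14 = 12.915327
sin φ = h / L = 12.915327 / 229 = 0.05639881
φ = arcsin(0.05639881) = 3.233129°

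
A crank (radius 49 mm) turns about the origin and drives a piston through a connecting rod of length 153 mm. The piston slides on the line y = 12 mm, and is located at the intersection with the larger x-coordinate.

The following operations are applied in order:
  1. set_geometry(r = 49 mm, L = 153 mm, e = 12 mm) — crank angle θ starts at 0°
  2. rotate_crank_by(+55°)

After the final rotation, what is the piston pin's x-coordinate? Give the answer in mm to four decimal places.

set_geometry: r = 49 mm, L = 153 mm, e = 12 mm; θ ← 0°
rotate_crank_by(+55°): θ ← 0° +55° = 55°
crank pin P = (r cos θ, r sin θ) = (28.105245, 40.138450)
h = r sin θ − e = 40.138450 − 12 = 28.138450
x = r cos θ + √(L² − h²) = 28.105245 + √(23409.0 − 791.7724) = 28.105245 + 150.390251 = 178.495496

178.4955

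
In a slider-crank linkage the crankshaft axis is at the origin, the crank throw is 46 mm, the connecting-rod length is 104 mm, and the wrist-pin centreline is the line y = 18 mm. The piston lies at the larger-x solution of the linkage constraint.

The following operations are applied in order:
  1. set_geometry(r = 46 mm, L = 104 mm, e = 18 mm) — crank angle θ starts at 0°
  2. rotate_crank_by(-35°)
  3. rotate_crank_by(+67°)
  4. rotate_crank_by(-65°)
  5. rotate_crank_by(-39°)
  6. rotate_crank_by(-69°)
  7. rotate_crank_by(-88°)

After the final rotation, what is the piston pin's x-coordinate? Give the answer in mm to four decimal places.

set_geometry: r = 46 mm, L = 104 mm, e = 18 mm; θ ← 0°
rotate_crank_by(-35°): θ ← 0° -35° = -35°
rotate_crank_by(+67°): θ ← -35° +67° = 32°
rotate_crank_by(-65°): θ ← 32° -65° = -33°
rotate_crank_by(-39°): θ ← -33° -39° = -72°
rotate_crank_by(-69°): θ ← -72° -69° = -141°
rotate_crank_by(-88°): θ ← -141° -88° = -229°
crank pin P = (r cos θ, r sin θ) = (-30.178715, 34.716641)
h = r sin θ − e = 34.716641 − 18 = 16.716641
x = r cos θ + √(L² − h²) = -30.178715 + √(10816.0 − 279.4461) = -30.178715 + 102.647718 = 72.469002

72.4690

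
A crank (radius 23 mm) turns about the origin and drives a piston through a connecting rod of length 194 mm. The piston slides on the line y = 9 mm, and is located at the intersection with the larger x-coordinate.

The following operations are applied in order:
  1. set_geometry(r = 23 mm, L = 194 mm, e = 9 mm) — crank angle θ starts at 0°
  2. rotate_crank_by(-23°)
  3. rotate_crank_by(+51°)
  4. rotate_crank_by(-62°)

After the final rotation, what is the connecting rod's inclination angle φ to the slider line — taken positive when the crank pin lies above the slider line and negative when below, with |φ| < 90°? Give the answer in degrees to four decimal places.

-6.4703

set_geometry: r = 23 mm, L = 194 mm, e = 9 mm; θ ← 0°
rotate_crank_by(-23°): θ ← 0° -23° = -23°
rotate_crank_by(+51°): θ ← -23° +51° = 28°
rotate_crank_by(-62°): θ ← 28° -62° = -34°
crank pin P = (r cos θ, r sin θ) = (19.067864, -12.861437)
h = r sin θ − e = -12.861437 − 9 = -21.861437
sin φ = h / L = -21.861437 / 194 = -0.11268782
φ = arcsin(-0.11268782) = -6.470280°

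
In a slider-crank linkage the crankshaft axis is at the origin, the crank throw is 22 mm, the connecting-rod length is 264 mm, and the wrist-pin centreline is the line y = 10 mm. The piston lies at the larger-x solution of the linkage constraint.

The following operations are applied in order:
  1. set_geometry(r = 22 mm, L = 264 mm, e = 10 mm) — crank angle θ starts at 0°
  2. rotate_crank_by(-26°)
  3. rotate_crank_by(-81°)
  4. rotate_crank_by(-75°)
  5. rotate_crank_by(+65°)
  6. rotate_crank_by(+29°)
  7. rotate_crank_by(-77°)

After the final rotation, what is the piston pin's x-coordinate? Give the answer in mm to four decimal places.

242.2827

set_geometry: r = 22 mm, L = 264 mm, e = 10 mm; θ ← 0°
rotate_crank_by(-26°): θ ← 0° -26° = -26°
rotate_crank_by(-81°): θ ← -26° -81° = -107°
rotate_crank_by(-75°): θ ← -107° -75° = -182°
rotate_crank_by(+65°): θ ← -182° +65° = -117°
rotate_crank_by(+29°): θ ← -117° +29° = -88°
rotate_crank_by(-77°): θ ← -88° -77° = -165°
crank pin P = (r cos θ, r sin θ) = (-21.250368, -5.694019)
h = r sin θ − e = -5.694019 − 10 = -15.694019
x = r cos θ + √(L² − h²) = -21.250368 + √(69696.0 − 246.3022) = -21.250368 + 263.533106 = 242.282737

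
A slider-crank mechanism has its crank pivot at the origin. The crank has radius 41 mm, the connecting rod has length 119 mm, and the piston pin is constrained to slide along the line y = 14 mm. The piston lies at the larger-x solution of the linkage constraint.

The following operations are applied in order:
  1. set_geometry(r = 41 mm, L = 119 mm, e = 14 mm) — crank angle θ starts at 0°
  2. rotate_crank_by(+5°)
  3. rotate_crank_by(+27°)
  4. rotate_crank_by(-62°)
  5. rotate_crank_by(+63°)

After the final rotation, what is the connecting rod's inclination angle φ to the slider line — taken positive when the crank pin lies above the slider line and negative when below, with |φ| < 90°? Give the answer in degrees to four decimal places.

set_geometry: r = 41 mm, L = 119 mm, e = 14 mm; θ ← 0°
rotate_crank_by(+5°): θ ← 0° +5° = 5°
rotate_crank_by(+27°): θ ← 5° +27° = 32°
rotate_crank_by(-62°): θ ← 32° -62° = -30°
rotate_crank_by(+63°): θ ← -30° +63° = 33°
crank pin P = (r cos θ, r sin θ) = (34.385493, 22.330200)
h = r sin θ − e = 22.330200 − 14 = 8.330200
sin φ = h / L = 8.330200 / 119 = 0.07000168
φ = arcsin(0.07000168) = 4.014084°

4.0141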